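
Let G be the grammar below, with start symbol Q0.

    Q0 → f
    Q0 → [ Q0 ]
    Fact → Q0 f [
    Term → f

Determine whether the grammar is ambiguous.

Unambiguous

(Term, Fact are unreachable from Q0, so their rules don't affect L(Q0).) Each string is a nest of matched brackets around a single atom. An opening bracket forces the recursive rule; an atom forces the base rule.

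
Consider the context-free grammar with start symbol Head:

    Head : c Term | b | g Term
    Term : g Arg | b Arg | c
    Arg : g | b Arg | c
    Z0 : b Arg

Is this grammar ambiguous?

(Z0 is unreachable from Head, so its rules don't affect L(Head).) The reachable rules are right-linear with at most one rule per (nonterminal, next-terminal) pair. Each input token forces the next rule, so parsing is deterministic.

Unambiguous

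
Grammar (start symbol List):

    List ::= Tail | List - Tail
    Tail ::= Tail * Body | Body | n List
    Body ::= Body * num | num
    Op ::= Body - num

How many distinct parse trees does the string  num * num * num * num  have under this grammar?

8

Parse trees for num * num * num * num:
  [List [Tail [Tail [Body num]] * [Body [Body [Body num] * num] * num]]]
  [List [Tail [Tail [Tail [Body num]] * [Body num]] * [Body [Body num] * num]]]
  [List [Tail [Tail [Body [Body num] * num]] * [Body [Body num] * num]]]
  [List [Tail [Tail [Tail [Body num]] * [Body [Body num] * num]] * [Body num]]]
  [List [Tail [Tail [Tail [Tail [Body num]] * [Body num]] * [Body num]] * [Body num]]]
  [List [Tail [Tail [Tail [Body [Body num] * num]] * [Body num]] * [Body num]]]
  [List [Tail [Tail [Body [Body [Body num] * num] * num]] * [Body num]]]
  [List [Tail [Body [Body [Body [Body num] * num] * num] * num]]]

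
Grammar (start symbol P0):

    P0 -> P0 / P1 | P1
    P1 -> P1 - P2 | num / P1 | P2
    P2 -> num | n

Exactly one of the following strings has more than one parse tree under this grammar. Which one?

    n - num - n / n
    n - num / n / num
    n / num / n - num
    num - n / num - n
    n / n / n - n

n / num / n - num

n - num - n / n: 1 tree
n - num / n / num: 1 tree
n / num / n - num: 3 trees
num - n / num - n: 1 tree
n / n / n - n: 1 tree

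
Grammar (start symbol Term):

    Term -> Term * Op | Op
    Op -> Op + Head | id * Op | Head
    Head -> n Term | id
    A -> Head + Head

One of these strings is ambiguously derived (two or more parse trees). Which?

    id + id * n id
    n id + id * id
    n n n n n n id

id + id * n id: 1 tree
n id + id * id: 3 trees
n n n n n n id: 1 tree

n id + id * id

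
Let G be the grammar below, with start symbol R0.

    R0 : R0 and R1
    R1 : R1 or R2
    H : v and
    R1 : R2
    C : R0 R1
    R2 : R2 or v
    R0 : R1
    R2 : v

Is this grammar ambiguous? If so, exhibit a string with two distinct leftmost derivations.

Witness: v or v

Derivation 1: R0 ⇒ R1 ⇒ R1 or R2 ⇒ R2 or R2 ⇒ v or R2 ⇒ v or v
Derivation 2: R0 ⇒ R1 ⇒ R2 ⇒ R2 or v ⇒ v or v

Two distinct leftmost derivations for the same string.

Ambiguous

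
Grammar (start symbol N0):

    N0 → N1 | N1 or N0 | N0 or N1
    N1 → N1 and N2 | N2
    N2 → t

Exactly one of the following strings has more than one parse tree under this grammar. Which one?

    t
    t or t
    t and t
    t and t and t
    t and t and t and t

t or t

t: 1 tree
t or t: 2 trees
t and t: 1 tree
t and t and t: 1 tree
t and t and t and t: 1 tree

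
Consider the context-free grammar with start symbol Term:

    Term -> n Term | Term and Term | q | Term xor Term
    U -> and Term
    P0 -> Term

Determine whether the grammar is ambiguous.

Witness: n q and q

Derivation 1: Term ⇒ n Term ⇒ n Term and Term ⇒ n q and Term ⇒ n q and q
Derivation 2: Term ⇒ Term and Term ⇒ n Term and Term ⇒ n q and Term ⇒ n q and q

Two distinct leftmost derivations for the same string.

Ambiguous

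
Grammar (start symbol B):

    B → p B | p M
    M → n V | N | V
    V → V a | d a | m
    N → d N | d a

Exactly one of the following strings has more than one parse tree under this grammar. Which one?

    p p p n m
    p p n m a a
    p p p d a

p p p d a

p p p n m: 1 tree
p p n m a a: 1 tree
p p p d a: 2 trees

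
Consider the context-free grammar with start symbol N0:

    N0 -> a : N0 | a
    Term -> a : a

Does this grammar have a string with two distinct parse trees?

Only N0 is reachable from N0; ignoring the rest: Right-recursive list with a separator: after each atom, whether the separator follows determines the rule. One parse per string.

Unambiguous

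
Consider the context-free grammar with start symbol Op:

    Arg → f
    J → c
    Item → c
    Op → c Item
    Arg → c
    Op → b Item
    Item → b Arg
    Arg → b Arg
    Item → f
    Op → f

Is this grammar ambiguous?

(J is unreachable from Op, so its rules don't affect L(Op).) Each reachable nonterminal has at most one production per leading terminal, and all productions are right-linear; the derivation is determined token-by-token.

Unambiguous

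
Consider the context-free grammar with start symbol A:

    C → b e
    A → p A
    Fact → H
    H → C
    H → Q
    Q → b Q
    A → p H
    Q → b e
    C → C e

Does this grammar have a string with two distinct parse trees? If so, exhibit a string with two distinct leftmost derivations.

Witness: p b e

Derivation 1: A ⇒ p H ⇒ p C ⇒ p b e
Derivation 2: A ⇒ p H ⇒ p Q ⇒ p b e

Two distinct leftmost derivations for the same string.

Ambiguous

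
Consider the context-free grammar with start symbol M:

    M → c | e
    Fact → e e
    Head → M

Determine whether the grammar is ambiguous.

Only M is reachable from M; ignoring the rest: Each reachable nonterminal has at most one production per leading terminal, and all productions are right-linear; the derivation is determined token-by-token.

Unambiguous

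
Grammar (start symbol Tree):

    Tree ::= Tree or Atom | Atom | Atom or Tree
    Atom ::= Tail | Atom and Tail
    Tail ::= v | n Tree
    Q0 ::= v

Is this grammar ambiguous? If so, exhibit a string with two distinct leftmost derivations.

Ambiguous

Witness: v or v

Derivation 1: Tree ⇒ Tree or Atom ⇒ Atom or Atom ⇒ Tail or Atom ⇒ v or Atom ⇒ v or Tail ⇒ v or v
Derivation 2: Tree ⇒ Atom or Tree ⇒ Tail or Tree ⇒ v or Tree ⇒ v or Atom ⇒ v or Tail ⇒ v or v

Two distinct leftmost derivations for the same string.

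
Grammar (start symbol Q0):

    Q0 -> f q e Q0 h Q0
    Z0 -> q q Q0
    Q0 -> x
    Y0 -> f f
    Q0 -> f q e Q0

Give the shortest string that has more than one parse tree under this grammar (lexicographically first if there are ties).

f q e f q e x h x

length 1: no string has ≥2 trees
length 4: no string has ≥2 trees
length 6: no string has ≥2 trees
length 7: no string has ≥2 trees
length 9: f q e f q e x h x has 2 parse trees

Two derivations of f q e f q e x h x:
  Q0 ⇒ f q e Q0 h Q0 ⇒ f q e f q e Q0 h Q0 ⇒ f q e f q e x h Q0 ⇒ f q e f q e x h x
  Q0 ⇒ f q e Q0 ⇒ f q e f q e Q0 h Q0 ⇒ f q e f q e x h Q0 ⇒ f q e f q e x h x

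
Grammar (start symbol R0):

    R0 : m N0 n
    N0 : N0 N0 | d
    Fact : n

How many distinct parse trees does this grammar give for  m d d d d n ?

5

Parse trees for m d d d d n:
  [R0 m [N0 [N0 d] [N0 [N0 d] [N0 [N0 d] [N0 d]]]] n]
  [R0 m [N0 [N0 d] [N0 [N0 [N0 d] [N0 d]] [N0 d]]] n]
  [R0 m [N0 [N0 [N0 d] [N0 d]] [N0 [N0 d] [N0 d]]] n]
  [R0 m [N0 [N0 [N0 d] [N0 [N0 d] [N0 d]]] [N0 d]] n]
  [R0 m [N0 [N0 [N0 [N0 d] [N0 d]] [N0 d]] [N0 d]] n]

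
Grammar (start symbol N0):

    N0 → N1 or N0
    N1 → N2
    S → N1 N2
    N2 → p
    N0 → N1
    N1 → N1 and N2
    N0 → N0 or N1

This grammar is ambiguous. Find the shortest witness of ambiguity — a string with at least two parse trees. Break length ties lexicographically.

length 1: no string has ≥2 trees
length 3: p or p has 2 parse trees

Two derivations of p or p:
  N0 ⇒ N1 or N0 ⇒ N2 or N0 ⇒ p or N0 ⇒ p or N1 ⇒ p or N2 ⇒ p or p
  N0 ⇒ N0 or N1 ⇒ N1 or N1 ⇒ N2 or N1 ⇒ p or N1 ⇒ p or N2 ⇒ p or p

p or p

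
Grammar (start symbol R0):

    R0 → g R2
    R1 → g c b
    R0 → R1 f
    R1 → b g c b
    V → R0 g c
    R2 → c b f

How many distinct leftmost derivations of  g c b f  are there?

2

Parse trees for g c b f:
  [R0 g [R2 c b f]]
  [R0 [R1 g c b] f]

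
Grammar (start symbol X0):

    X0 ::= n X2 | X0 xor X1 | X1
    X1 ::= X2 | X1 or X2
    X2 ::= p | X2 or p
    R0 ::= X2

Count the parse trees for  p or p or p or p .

Parse trees for p or p or p or p:
  [X0 [X1 [X2 [X2 [X2 [X2 p] or p] or p] or p]]]
  [X0 [X1 [X1 [X2 p]] or [X2 [X2 [X2 p] or p] or p]]]
  [X0 [X1 [X1 [X2 [X2 p] or p]] or [X2 [X2 p] or p]]]
  [X0 [X1 [X1 [X1 [X2 p]] or [X2 p]] or [X2 [X2 p] or p]]]
  [X0 [X1 [X1 [X2 [X2 [X2 p] or p] or p]] or [X2 p]]]
  [X0 [X1 [X1 [X1 [X2 p]] or [X2 [X2 p] or p]] or [X2 p]]]
  [X0 [X1 [X1 [X1 [X2 [X2 p] or p]] or [X2 p]] or [X2 p]]]
  [X0 [X1 [X1 [X1 [X1 [X2 p]] or [X2 p]] or [X2 p]] or [X2 p]]]

8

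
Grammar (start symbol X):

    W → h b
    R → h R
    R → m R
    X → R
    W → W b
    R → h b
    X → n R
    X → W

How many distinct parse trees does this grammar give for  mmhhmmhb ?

1

Parse trees for mmhhmmhb:
  [X [R m [R m [R h [R h [R m [R m [R h b]]]]]]]]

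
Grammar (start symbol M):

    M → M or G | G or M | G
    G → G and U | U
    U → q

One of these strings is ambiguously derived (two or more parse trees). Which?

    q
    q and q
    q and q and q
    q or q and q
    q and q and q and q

q: 1 tree
q and q: 1 tree
q and q and q: 1 tree
q or q and q: 2 trees
q and q and q and q: 1 tree

q or q and q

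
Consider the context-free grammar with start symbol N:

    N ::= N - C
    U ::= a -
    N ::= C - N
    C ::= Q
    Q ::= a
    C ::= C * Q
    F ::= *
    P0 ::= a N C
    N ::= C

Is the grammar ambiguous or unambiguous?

Ambiguous

Witness: a - a

Derivation 1: N ⇒ N - C ⇒ C - C ⇒ Q - C ⇒ a - C ⇒ a - Q ⇒ a - a
Derivation 2: N ⇒ C - N ⇒ Q - N ⇒ a - N ⇒ a - C ⇒ a - Q ⇒ a - a

Two distinct leftmost derivations for the same string.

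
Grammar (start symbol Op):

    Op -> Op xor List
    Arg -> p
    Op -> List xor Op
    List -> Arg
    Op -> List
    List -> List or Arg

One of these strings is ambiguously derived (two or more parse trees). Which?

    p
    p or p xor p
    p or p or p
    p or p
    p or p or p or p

p or p xor p

p: 1 tree
p or p xor p: 2 trees
p or p or p: 1 tree
p or p: 1 tree
p or p or p or p: 1 tree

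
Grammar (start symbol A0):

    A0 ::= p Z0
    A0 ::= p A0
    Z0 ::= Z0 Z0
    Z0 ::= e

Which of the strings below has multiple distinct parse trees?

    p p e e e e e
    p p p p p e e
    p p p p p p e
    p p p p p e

p p e e e e e: 14 trees
p p p p p e e: 1 tree
p p p p p p e: 1 tree
p p p p p e: 1 tree

p p e e e e e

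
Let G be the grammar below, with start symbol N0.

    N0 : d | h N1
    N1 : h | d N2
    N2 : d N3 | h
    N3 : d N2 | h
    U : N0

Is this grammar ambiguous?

(U is unreachable from N0, so its rules don't affect L(N0).) Each reachable nonterminal has at most one production per leading terminal, and all productions are right-linear; the derivation is determined token-by-token.

Unambiguous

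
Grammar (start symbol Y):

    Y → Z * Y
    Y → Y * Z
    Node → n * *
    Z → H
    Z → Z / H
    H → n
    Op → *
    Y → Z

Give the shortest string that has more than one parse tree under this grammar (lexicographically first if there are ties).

n * n

length 1: no string has ≥2 trees
length 3: n * n has 2 parse trees

Two derivations of n * n:
  Y ⇒ Z * Y ⇒ H * Y ⇒ n * Y ⇒ n * Z ⇒ n * H ⇒ n * n
  Y ⇒ Y * Z ⇒ Z * Z ⇒ H * Z ⇒ n * Z ⇒ n * H ⇒ n * n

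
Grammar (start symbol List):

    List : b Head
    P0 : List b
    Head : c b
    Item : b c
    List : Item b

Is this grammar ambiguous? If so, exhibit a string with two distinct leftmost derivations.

Witness: b c b

Derivation 1: List ⇒ b Head ⇒ b c b
Derivation 2: List ⇒ Item b ⇒ b c b

Two distinct leftmost derivations for the same string.

Ambiguous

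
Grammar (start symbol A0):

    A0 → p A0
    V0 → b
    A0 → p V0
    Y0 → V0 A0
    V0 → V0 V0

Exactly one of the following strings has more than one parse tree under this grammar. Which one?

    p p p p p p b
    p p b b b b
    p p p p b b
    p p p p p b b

p p b b b b

p p p p p p b: 1 tree
p p b b b b: 5 trees
p p p p b b: 1 tree
p p p p p b b: 1 tree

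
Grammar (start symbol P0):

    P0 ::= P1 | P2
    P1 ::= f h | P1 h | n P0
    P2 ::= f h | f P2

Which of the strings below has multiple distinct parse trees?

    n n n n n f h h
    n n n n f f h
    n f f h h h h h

n n n n n f h h

n n n n n f h h: 11 trees
n n n n f f h: 1 tree
n f f h h h h h: 1 tree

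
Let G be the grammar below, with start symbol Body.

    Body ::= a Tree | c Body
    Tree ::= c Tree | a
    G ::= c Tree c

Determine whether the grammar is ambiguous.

Only Body, Tree are reachable from Body; ignoring the rest: The reachable rules are right-linear with at most one rule per (nonterminal, next-terminal) pair. Each input token forces the next rule, so parsing is deterministic.

Unambiguous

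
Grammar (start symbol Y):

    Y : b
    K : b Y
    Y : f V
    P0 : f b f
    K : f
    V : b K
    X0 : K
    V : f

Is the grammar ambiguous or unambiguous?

Only Y, V, K are reachable from Y; ignoring the rest: Restricted to the reachable nonterminals, every rule has the form A → t or A → t B, and no two rules for the same A share a first terminal. The grammar encodes a DFA — one run per string.

Unambiguous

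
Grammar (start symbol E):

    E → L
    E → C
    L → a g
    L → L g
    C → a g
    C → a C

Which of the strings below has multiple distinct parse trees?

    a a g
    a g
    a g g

a g

a a g: 1 tree
a g: 2 trees
a g g: 1 tree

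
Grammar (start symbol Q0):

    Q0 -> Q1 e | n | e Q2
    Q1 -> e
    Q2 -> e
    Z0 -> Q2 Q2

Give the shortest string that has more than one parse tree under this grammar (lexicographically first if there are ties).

length 1: no string has ≥2 trees
length 2: e e has 2 parse trees

Two derivations of e e:
  Q0 ⇒ Q1 e ⇒ e e
  Q0 ⇒ e Q2 ⇒ e e

e e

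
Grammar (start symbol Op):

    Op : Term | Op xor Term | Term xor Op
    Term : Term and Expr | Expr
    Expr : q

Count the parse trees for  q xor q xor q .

4

Parse trees for q xor q xor q:
  [Op [Op [Op [Term [Expr q]]] xor [Term [Expr q]]] xor [Term [Expr q]]]
  [Op [Op [Term [Expr q]] xor [Op [Term [Expr q]]]] xor [Term [Expr q]]]
  [Op [Term [Expr q]] xor [Op [Op [Term [Expr q]]] xor [Term [Expr q]]]]
  [Op [Term [Expr q]] xor [Op [Term [Expr q]] xor [Op [Term [Expr q]]]]]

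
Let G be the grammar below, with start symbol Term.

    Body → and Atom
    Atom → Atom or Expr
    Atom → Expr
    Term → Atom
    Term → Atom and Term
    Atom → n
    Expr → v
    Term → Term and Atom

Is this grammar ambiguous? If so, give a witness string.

Witness: n and n

Derivation 1: Term ⇒ Atom and Term ⇒ n and Term ⇒ n and Atom ⇒ n and n
Derivation 2: Term ⇒ Term and Atom ⇒ Atom and Atom ⇒ n and Atom ⇒ n and n

Two distinct leftmost derivations for the same string.

Ambiguous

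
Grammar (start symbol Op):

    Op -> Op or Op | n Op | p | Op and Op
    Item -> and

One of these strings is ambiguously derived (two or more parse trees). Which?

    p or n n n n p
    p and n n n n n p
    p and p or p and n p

p and p or p and n p

p or n n n n p: 1 tree
p and n n n n n p: 1 tree
p and p or p and n p: 5 trees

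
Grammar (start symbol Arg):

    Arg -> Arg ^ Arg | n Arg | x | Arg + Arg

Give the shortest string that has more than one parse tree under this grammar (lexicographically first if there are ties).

length 1: no string has ≥2 trees
length 2: no string has ≥2 trees
length 3: no string has ≥2 trees
length 4: n x + x has 2 parse trees

Two derivations of n x + x:
  Arg ⇒ n Arg ⇒ n Arg + Arg ⇒ n x + Arg ⇒ n x + x
  Arg ⇒ Arg + Arg ⇒ n Arg + Arg ⇒ n x + Arg ⇒ n x + x

n x + x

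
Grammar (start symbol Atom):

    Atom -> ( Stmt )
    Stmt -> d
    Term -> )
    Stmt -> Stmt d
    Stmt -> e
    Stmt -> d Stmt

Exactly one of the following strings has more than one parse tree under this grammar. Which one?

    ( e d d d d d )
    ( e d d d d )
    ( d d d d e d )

( d d d d e d )

( e d d d d d ): 1 tree
( e d d d d ): 1 tree
( d d d d e d ): 5 trees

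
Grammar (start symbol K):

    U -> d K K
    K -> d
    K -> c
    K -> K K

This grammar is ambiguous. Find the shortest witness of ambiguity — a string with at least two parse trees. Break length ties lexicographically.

c c c

length 1: no string has ≥2 trees
length 2: no string has ≥2 trees
length 3: c c c has 2 parse trees

Two derivations of c c c:
  K ⇒ K K ⇒ c K ⇒ c K K ⇒ c c K ⇒ c c c
  K ⇒ K K ⇒ K K K ⇒ c K K ⇒ c c K ⇒ c c c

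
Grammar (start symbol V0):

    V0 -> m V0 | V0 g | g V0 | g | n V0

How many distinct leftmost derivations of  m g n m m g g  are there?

7

Parse trees for m g n m m g g:
  [V0 m [V0 [V0 g [V0 n [V0 m [V0 m [V0 g]]]]] g]]
  [V0 m [V0 g [V0 [V0 n [V0 m [V0 m [V0 g]]]] g]]]
  [V0 m [V0 g [V0 n [V0 m [V0 m [V0 [V0 g] g]]]]]]
  [V0 m [V0 g [V0 n [V0 m [V0 m [V0 g [V0 g]]]]]]]
  [V0 m [V0 g [V0 n [V0 m [V0 [V0 m [V0 g]] g]]]]]
  [V0 m [V0 g [V0 n [V0 [V0 m [V0 m [V0 g]]] g]]]]
  [V0 [V0 m [V0 g [V0 n [V0 m [V0 m [V0 g]]]]]] g]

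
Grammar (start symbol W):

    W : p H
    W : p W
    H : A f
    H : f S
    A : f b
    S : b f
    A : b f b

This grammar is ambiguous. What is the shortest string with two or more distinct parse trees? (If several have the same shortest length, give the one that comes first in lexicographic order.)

p f b f

length 4: p f b f has 2 parse trees

Two derivations of p f b f:
  W ⇒ p H ⇒ p A f ⇒ p f b f
  W ⇒ p H ⇒ p f S ⇒ p f b f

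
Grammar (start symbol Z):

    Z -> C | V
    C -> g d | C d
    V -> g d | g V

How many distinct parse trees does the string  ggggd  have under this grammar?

Parse trees for ggggd:
  [Z [V g [V g [V g [V g d]]]]]

1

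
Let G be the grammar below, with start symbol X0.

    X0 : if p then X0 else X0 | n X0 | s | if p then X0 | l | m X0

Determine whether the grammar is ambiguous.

Ambiguous

Witness: if p then if p then l else l

Derivation 1: X0 ⇒ if p then X0 else X0 ⇒ if p then if p then X0 else X0 ⇒ if p then if p then l else X0 ⇒ if p then if p then l else l
Derivation 2: X0 ⇒ if p then X0 ⇒ if p then if p then X0 else X0 ⇒ if p then if p then l else X0 ⇒ if p then if p then l else l

Two distinct leftmost derivations for the same string.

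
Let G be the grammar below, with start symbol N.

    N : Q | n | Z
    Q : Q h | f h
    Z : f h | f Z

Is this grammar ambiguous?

Ambiguous

Witness: f h

Derivation 1: N ⇒ Q ⇒ f h
Derivation 2: N ⇒ Z ⇒ f h

Two distinct leftmost derivations for the same string.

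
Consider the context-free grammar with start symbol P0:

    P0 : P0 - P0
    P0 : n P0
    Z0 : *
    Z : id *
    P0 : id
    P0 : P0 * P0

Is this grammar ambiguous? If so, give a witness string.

Ambiguous

Witness: n id * id

Derivation 1: P0 ⇒ n P0 ⇒ n P0 * P0 ⇒ n id * P0 ⇒ n id * id
Derivation 2: P0 ⇒ P0 * P0 ⇒ n P0 * P0 ⇒ n id * P0 ⇒ n id * id

Two distinct leftmost derivations for the same string.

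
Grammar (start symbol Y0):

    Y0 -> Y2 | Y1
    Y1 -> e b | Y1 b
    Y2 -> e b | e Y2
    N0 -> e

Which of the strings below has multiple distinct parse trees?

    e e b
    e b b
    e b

e e b: 1 tree
e b b: 1 tree
e b: 2 trees

e b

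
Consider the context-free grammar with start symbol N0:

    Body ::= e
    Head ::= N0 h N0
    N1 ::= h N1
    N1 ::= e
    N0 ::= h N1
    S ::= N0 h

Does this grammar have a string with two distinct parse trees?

Unambiguous

(S, Body, Head are unreachable from N0, so their rules don't affect L(N0).) Restricted to the reachable nonterminals, every rule has the form A → t or A → t B, and no two rules for the same A share a first terminal. The grammar encodes a DFA — one run per string.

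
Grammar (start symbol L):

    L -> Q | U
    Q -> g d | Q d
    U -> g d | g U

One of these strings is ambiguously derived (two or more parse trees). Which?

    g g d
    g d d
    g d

g g d: 1 tree
g d d: 1 tree
g d: 2 trees

g d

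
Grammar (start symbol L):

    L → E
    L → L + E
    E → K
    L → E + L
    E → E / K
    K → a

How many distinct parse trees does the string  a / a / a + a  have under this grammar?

2

Parse trees for a / a / a + a:
  [L [L [E [E [E [K a]] / [K a]] / [K a]]] + [E [K a]]]
  [L [E [E [E [K a]] / [K a]] / [K a]] + [L [E [K a]]]]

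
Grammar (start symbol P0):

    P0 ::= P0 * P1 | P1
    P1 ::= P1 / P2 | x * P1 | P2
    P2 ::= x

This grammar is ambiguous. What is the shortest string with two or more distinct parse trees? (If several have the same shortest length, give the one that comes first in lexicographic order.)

x * x

length 1: no string has ≥2 trees
length 3: x * x has 2 parse trees

Two derivations of x * x:
  P0 ⇒ P0 * P1 ⇒ P1 * P1 ⇒ P2 * P1 ⇒ x * P1 ⇒ x * P2 ⇒ x * x
  P0 ⇒ P1 ⇒ x * P1 ⇒ x * P2 ⇒ x * x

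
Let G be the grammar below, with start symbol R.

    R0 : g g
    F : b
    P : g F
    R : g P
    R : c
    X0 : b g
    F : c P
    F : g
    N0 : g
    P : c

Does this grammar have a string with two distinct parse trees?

(R0, N0, X0 are unreachable from R, so their rules don't affect L(R).) The reachable rules are right-linear with at most one rule per (nonterminal, next-terminal) pair. Each input token forces the next rule, so parsing is deterministic.

Unambiguous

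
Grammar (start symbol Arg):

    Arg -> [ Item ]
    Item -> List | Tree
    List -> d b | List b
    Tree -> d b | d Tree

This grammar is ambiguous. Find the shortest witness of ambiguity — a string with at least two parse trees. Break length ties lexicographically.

[ d b ]

length 4: [ d b ] has 2 parse trees

Two derivations of [ d b ]:
  Arg ⇒ [ Item ] ⇒ [ List ] ⇒ [ d b ]
  Arg ⇒ [ Item ] ⇒ [ Tree ] ⇒ [ d b ]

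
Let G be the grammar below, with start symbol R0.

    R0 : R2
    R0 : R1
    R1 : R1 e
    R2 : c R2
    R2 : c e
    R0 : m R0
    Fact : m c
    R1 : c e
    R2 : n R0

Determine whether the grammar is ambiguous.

Ambiguous

Witness: c e

Derivation 1: R0 ⇒ R2 ⇒ c e
Derivation 2: R0 ⇒ R1 ⇒ c e

Two distinct leftmost derivations for the same string.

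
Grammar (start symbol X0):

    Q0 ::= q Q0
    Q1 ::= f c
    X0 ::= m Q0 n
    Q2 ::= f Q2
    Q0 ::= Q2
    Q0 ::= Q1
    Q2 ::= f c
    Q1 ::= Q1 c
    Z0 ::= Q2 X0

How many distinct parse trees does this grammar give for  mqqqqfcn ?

Parse trees for mqqqqfcn:
  [X0 m [Q0 q [Q0 q [Q0 q [Q0 q [Q0 [Q2 f c]]]]]] n]
  [X0 m [Q0 q [Q0 q [Q0 q [Q0 q [Q0 [Q1 f c]]]]]] n]

2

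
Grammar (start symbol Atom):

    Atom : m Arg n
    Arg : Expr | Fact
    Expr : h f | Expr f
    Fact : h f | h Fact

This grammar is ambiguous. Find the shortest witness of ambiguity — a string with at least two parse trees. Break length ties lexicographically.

length 4: m h f n has 2 parse trees

Two derivations of m h f n:
  Atom ⇒ m Arg n ⇒ m Expr n ⇒ m h f n
  Atom ⇒ m Arg n ⇒ m Fact n ⇒ m h f n

m h f n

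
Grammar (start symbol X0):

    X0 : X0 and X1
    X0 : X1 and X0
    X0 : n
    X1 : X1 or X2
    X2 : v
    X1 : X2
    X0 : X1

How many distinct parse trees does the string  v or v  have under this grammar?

Parse trees for v or v:
  [X0 [X1 [X1 [X2 v]] or [X2 v]]]

1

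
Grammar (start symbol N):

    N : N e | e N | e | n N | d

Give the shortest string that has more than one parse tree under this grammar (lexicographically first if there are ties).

e e

length 1: no string has ≥2 trees
length 2: e e has 2 parse trees

Two derivations of e e:
  N ⇒ N e ⇒ e e
  N ⇒ e N ⇒ e e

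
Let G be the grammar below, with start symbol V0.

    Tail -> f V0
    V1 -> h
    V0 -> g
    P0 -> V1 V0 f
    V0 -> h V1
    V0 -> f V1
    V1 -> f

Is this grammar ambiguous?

Unambiguous

Only V0, V1 are reachable from V0; ignoring the rest: The reachable rules are right-linear with at most one rule per (nonterminal, next-terminal) pair. Each input token forces the next rule, so parsing is deterministic.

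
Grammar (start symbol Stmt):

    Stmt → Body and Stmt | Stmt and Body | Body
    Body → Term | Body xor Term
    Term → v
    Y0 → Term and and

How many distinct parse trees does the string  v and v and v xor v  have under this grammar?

Parse trees for v and v and v xor v:
  [Stmt [Body [Term v]] and [Stmt [Body [Term v]] and [Stmt [Body [Body [Term v]] xor [Term v]]]]]
  [Stmt [Body [Term v]] and [Stmt [Stmt [Body [Term v]]] and [Body [Body [Term v]] xor [Term v]]]]
  [Stmt [Stmt [Body [Term v]] and [Stmt [Body [Term v]]]] and [Body [Body [Term v]] xor [Term v]]]
  [Stmt [Stmt [Stmt [Body [Term v]]] and [Body [Term v]]] and [Body [Body [Term v]] xor [Term v]]]

4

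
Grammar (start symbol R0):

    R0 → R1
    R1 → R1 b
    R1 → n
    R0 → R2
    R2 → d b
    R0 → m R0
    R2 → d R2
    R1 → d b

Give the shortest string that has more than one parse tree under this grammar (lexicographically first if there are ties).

length 1: no string has ≥2 trees
length 2: d b has 2 parse trees

Two derivations of d b:
  R0 ⇒ R1 ⇒ d b
  R0 ⇒ R2 ⇒ d b

d b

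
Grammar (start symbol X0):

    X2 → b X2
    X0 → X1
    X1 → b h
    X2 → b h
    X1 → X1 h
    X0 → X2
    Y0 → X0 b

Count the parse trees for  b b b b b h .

Parse trees for b b b b b h:
  [X0 [X2 b [X2 b [X2 b [X2 b [X2 b h]]]]]]

1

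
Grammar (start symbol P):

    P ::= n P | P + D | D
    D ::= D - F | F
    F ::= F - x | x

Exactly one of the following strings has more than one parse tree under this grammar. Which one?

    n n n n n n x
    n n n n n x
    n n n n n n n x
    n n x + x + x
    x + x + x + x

n n x + x + x

n n n n n n x: 1 tree
n n n n n x: 1 tree
n n n n n n n x: 1 tree
n n x + x + x: 6 trees
x + x + x + x: 1 tree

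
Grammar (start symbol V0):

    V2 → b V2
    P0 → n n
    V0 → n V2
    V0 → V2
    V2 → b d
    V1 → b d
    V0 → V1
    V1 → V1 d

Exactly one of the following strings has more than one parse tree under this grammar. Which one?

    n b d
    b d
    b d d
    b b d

n b d: 1 tree
b d: 2 trees
b d d: 1 tree
b b d: 1 tree

b d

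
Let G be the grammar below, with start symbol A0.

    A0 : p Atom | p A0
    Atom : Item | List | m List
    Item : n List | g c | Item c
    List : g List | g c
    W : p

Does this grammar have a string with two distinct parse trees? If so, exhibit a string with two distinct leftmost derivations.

Witness: p g c

Derivation 1: A0 ⇒ p Atom ⇒ p Item ⇒ p g c
Derivation 2: A0 ⇒ p Atom ⇒ p List ⇒ p g c

Two distinct leftmost derivations for the same string.

Ambiguous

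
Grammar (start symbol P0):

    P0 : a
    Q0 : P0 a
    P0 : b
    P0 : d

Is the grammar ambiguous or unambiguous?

Only P0 is reachable from P0; ignoring the rest: Restricted to the reachable nonterminals, every rule has the form A → t or A → t B, and no two rules for the same A share a first terminal. The grammar encodes a DFA — one run per string.

Unambiguous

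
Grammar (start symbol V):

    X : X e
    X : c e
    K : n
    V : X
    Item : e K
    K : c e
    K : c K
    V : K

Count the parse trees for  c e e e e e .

1

Parse trees for c e e e e e:
  [V [X [X [X [X [X c e] e] e] e] e]]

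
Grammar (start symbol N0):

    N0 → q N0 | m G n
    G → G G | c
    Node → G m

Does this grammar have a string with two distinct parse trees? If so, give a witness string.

Ambiguous

Witness: m c c c n

Derivation 1: N0 ⇒ m G n ⇒ m G G n ⇒ m G G G n ⇒ m c G G n ⇒ m c c G n ⇒ m c c c n
Derivation 2: N0 ⇒ m G n ⇒ m G G n ⇒ m c G n ⇒ m c G G n ⇒ m c c G n ⇒ m c c c n

Two distinct leftmost derivations for the same string.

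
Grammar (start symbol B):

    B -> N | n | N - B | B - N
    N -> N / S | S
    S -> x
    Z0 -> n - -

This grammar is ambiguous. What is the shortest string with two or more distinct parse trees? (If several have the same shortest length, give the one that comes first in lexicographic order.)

length 1: no string has ≥2 trees
length 3: x - x has 2 parse trees

Two derivations of x - x:
  B ⇒ N - B ⇒ S - B ⇒ x - B ⇒ x - N ⇒ x - S ⇒ x - x
  B ⇒ B - N ⇒ N - N ⇒ S - N ⇒ x - N ⇒ x - S ⇒ x - x

x - x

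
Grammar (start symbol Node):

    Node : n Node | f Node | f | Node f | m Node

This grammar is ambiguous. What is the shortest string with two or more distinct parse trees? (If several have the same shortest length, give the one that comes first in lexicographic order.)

length 1: no string has ≥2 trees
length 2: f f has 2 parse trees

Two derivations of f f:
  Node ⇒ f Node ⇒ f f
  Node ⇒ Node f ⇒ f f

f f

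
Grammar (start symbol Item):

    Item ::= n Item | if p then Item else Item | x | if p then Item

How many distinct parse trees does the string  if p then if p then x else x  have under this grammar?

2

Parse trees for if p then if p then x else x:
  [Item if p then [Item if p then [Item x]] else [Item x]]
  [Item if p then [Item if p then [Item x] else [Item x]]]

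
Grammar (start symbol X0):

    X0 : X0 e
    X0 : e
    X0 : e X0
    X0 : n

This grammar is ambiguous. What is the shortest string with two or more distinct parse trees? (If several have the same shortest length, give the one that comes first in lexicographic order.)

length 1: no string has ≥2 trees
length 2: e e has 2 parse trees

Two derivations of e e:
  X0 ⇒ X0 e ⇒ e e
  X0 ⇒ e X0 ⇒ e e

e e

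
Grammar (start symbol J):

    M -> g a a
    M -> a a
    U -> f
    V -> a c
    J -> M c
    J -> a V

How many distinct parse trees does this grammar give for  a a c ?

2

Parse trees for a a c:
  [J [M a a] c]
  [J a [V a c]]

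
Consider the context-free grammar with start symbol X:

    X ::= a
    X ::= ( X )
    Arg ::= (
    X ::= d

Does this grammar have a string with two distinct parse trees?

Only X is reachable from X; ignoring the rest: Each string is a nest of matched brackets around a single atom. An opening bracket forces the recursive rule; an atom forces the base rule.

Unambiguous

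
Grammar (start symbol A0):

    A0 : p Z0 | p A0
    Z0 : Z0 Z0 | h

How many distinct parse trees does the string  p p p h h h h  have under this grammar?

Parse trees for p p p h h h h:
  [A0 p [A0 p [A0 p [Z0 [Z0 h] [Z0 [Z0 h] [Z0 [Z0 h] [Z0 h]]]]]]]
  [A0 p [A0 p [A0 p [Z0 [Z0 h] [Z0 [Z0 [Z0 h] [Z0 h]] [Z0 h]]]]]]
  [A0 p [A0 p [A0 p [Z0 [Z0 [Z0 h] [Z0 h]] [Z0 [Z0 h] [Z0 h]]]]]]
  [A0 p [A0 p [A0 p [Z0 [Z0 [Z0 h] [Z0 [Z0 h] [Z0 h]]] [Z0 h]]]]]
  [A0 p [A0 p [A0 p [Z0 [Z0 [Z0 [Z0 h] [Z0 h]] [Z0 h]] [Z0 h]]]]]

5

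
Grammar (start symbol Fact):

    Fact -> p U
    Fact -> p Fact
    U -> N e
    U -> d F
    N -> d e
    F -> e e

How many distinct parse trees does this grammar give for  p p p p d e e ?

2

Parse trees for p p p p d e e:
  [Fact p [Fact p [Fact p [Fact p [U [N d e] e]]]]]
  [Fact p [Fact p [Fact p [Fact p [U d [F e e]]]]]]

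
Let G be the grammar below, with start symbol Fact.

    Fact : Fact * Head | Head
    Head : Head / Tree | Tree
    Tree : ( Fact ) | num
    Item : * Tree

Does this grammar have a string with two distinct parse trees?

(Item is unreachable from Fact, so its rules don't affect L(Fact).) Fact → Fact * Head | Head  ;  Head → Head / Tree | Tree  — a left-associative chain with Tree at the bottom. Each string factors uniquely by precedence.

Unambiguous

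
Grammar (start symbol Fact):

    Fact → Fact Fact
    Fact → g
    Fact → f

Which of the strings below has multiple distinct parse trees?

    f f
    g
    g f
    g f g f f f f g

f f: 1 tree
g: 1 tree
g f: 1 tree
g f g f f f f g: 429 trees

g f g f f f f g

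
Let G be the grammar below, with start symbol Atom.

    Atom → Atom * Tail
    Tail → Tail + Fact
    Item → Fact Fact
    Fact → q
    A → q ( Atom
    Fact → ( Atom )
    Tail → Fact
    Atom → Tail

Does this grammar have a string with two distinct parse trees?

Unambiguous

(A, Item are unreachable from Atom, so their rules don't affect L(Atom).) The grammar is stratified — Atom handles '*' (left-recursive), Tail handles '+', Fact atoms. Each operator has a fixed associativity and precedence level, so every string has one parse.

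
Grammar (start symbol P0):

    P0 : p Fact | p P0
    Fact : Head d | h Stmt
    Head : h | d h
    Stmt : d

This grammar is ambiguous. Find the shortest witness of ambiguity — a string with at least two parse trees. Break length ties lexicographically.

length 3: p h d has 2 parse trees

Two derivations of p h d:
  P0 ⇒ p Fact ⇒ p Head d ⇒ p h d
  P0 ⇒ p Fact ⇒ p h Stmt ⇒ p h d

p h d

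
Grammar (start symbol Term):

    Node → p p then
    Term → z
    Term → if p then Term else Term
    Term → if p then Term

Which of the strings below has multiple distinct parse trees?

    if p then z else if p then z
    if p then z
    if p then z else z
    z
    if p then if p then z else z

if p then z else if p then z: 1 tree
if p then z: 1 tree
if p then z else z: 1 tree
z: 1 tree
if p then if p then z else z: 2 trees

if p then if p then z else z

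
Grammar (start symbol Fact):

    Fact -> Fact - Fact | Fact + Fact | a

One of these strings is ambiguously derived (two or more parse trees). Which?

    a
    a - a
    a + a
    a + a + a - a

a + a + a - a

a: 1 tree
a - a: 1 tree
a + a: 1 tree
a + a + a - a: 5 trees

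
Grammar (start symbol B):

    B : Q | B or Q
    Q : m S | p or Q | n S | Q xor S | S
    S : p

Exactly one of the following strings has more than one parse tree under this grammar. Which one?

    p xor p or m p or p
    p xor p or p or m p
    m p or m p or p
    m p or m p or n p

p xor p or p or m p

p xor p or m p or p: 1 tree
p xor p or p or m p: 2 trees
m p or m p or p: 1 tree
m p or m p or n p: 1 tree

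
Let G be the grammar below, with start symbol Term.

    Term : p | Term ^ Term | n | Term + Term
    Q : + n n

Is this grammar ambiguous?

Witness: n + n + n

Derivation 1: Term ⇒ Term + Term ⇒ n + Term ⇒ n + Term + Term ⇒ n + n + Term ⇒ n + n + n
Derivation 2: Term ⇒ Term + Term ⇒ Term + Term + Term ⇒ n + Term + Term ⇒ n + n + Term ⇒ n + n + n

Two distinct leftmost derivations for the same string.

Ambiguous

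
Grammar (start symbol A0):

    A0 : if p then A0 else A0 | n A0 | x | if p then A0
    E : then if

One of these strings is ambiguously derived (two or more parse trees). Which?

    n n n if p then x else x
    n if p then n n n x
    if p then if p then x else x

if p then if p then x else x

n n n if p then x else x: 1 tree
n if p then n n n x: 1 tree
if p then if p then x else x: 2 trees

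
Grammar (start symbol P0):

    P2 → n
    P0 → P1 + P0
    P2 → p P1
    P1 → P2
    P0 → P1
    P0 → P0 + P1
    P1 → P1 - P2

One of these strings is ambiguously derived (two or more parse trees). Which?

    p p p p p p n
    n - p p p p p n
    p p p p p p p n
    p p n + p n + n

p p n + p n + n

p p p p p p n: 1 tree
n - p p p p p n: 1 tree
p p p p p p p n: 1 tree
p p n + p n + n: 4 trees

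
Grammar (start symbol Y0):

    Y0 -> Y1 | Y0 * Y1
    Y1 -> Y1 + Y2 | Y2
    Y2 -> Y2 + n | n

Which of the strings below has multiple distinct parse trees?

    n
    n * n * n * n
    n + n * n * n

n: 1 tree
n * n * n * n: 1 tree
n + n * n * n: 2 trees

n + n * n * n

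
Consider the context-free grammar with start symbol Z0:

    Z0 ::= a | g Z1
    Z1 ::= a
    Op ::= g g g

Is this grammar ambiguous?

Only Z0, Z1 are reachable from Z0; ignoring the rest: Each reachable nonterminal has at most one production per leading terminal, and all productions are right-linear; the derivation is determined token-by-token.

Unambiguous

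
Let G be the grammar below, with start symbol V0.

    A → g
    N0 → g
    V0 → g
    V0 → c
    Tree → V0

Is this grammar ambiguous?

Unambiguous

Only V0 is reachable from V0; ignoring the rest: The reachable rules are right-linear with at most one rule per (nonterminal, next-terminal) pair. Each input token forces the next rule, so parsing is deterministic.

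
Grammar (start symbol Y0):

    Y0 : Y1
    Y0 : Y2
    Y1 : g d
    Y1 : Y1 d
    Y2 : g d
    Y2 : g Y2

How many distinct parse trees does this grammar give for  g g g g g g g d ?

1

Parse trees for g g g g g g g d:
  [Y0 [Y2 g [Y2 g [Y2 g [Y2 g [Y2 g [Y2 g [Y2 g d]]]]]]]]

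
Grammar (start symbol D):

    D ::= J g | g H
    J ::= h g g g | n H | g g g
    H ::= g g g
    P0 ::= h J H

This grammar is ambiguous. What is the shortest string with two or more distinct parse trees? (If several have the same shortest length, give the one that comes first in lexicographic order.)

g g g g

length 4: g g g g has 2 parse trees

Two derivations of g g g g:
  D ⇒ J g ⇒ g g g g
  D ⇒ g H ⇒ g g g g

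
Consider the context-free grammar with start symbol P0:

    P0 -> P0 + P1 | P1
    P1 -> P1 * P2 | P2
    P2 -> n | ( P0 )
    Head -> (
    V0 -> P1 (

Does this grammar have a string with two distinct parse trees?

(Head, V0 are unreachable from P0, so their rules don't affect L(P0).) P0 → P0 + P1 | P1  ;  P1 → P1 * P2 | P2  — a left-associative chain with P2 at the bottom. Each string factors uniquely by precedence.

Unambiguous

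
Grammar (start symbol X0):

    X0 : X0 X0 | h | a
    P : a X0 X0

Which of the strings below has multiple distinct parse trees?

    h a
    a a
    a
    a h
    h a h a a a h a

h a h a a a h a

h a: 1 tree
a a: 1 tree
a: 1 tree
a h: 1 tree
h a h a a a h a: 429 trees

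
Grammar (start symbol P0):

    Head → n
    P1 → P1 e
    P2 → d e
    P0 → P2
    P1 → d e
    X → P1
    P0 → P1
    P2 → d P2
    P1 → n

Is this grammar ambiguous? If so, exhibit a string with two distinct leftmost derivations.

Witness: d e

Derivation 1: P0 ⇒ P2 ⇒ d e
Derivation 2: P0 ⇒ P1 ⇒ d e

Two distinct leftmost derivations for the same string.

Ambiguous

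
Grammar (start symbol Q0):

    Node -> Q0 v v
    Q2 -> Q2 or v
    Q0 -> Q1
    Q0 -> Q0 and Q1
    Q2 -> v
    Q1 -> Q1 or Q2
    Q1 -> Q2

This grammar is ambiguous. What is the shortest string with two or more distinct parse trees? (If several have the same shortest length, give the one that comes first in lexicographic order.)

length 1: no string has ≥2 trees
length 3: v or v has 2 parse trees

Two derivations of v or v:
  Q0 ⇒ Q1 ⇒ Q1 or Q2 ⇒ Q2 or Q2 ⇒ v or Q2 ⇒ v or v
  Q0 ⇒ Q1 ⇒ Q2 ⇒ Q2 or v ⇒ v or v

v or v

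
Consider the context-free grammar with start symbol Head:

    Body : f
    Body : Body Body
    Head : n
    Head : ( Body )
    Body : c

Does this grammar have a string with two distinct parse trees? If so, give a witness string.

Ambiguous

Witness: ( c c c )

Derivation 1: Head ⇒ ( Body ) ⇒ ( Body Body ) ⇒ ( Body Body Body ) ⇒ ( c Body Body ) ⇒ ( c c Body ) ⇒ ( c c c )
Derivation 2: Head ⇒ ( Body ) ⇒ ( Body Body ) ⇒ ( c Body ) ⇒ ( c Body Body ) ⇒ ( c c Body ) ⇒ ( c c c )

Two distinct leftmost derivations for the same string.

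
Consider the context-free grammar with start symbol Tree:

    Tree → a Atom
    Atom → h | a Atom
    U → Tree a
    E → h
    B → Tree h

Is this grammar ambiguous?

(U, E, B are unreachable from Tree, so their rules don't affect L(Tree).) Each reachable nonterminal has at most one production per leading terminal, and all productions are right-linear; the derivation is determined token-by-token.

Unambiguous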